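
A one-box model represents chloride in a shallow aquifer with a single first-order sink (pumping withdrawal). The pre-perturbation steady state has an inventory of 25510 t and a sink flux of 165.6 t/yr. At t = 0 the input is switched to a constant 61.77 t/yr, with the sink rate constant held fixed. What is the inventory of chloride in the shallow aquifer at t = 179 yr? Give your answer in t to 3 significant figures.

The sink rate constant is k = F₀/M₀ = 165.6/25510 = 0.006492 yr⁻¹.
Solving dM/dt = F₁ − kM with M(0) = M₀ gives M(t) = F₁/k + (M₀ − F₁/k)·e^(−kt).
F₁/k = 61.77/0.006492 = 9515.4 t; kt = 0.006492 × 179 = 1.162, e^(−kt) = 0.3129.
M(179) = 9515.4 + (25510 − 9515.4) × 0.3129 = 9515.4 + 5004 = 14520 t.

14500 t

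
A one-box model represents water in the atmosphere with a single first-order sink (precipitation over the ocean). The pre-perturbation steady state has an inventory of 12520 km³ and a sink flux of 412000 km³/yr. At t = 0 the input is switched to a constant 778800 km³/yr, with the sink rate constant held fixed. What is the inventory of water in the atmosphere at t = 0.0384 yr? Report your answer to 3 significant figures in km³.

Residence time τ = M₀/F₀ = 0.03039 yr. The eventual steady state is M_∞ = M₀·(F₁/F₀) = 12520 × 778800/412000 = 23666 km³.
The anomaly ΔM(t) = M(t) − M_∞ decays as ΔM₀·e^(−t/τ) with ΔM₀ = 12520 − 23666 = −11150 km³.
At t = 0.0384 yr, e^(−t/τ) = e^(−1.264) = 0.2826, so ΔM = −3150 km³ and M = 23666 − 3150 = 20516 km³.

20500 km³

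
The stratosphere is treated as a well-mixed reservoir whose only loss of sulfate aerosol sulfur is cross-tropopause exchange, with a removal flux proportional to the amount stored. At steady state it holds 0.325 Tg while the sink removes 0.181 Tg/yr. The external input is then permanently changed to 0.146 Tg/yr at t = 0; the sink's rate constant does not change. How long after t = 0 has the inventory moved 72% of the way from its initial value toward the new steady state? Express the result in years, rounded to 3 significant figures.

τ = M₀/F₀ = 0.325/0.181 = 1.796 yr.
The remaining gap fraction is e^(−t/τ); 72% covered ⇒ e^(−t/τ) = 0.280.
t = −τ ln(0.280) = 1.796 × 1.273 = 2.286 yr.

2.29 yr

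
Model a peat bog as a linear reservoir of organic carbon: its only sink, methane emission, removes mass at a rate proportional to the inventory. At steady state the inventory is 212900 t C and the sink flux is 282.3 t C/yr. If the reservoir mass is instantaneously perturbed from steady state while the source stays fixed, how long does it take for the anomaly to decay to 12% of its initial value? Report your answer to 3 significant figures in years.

For a linear reservoir the anomaly decays as exp(−t/τ) with τ = M/F = 212900/282.3 = 754.2 yr.
exp(−t/τ) = 0.12 ⇒ t = −τ ln(0.12) = 754.2 × 2.120 = 1599 yr.

1600 yr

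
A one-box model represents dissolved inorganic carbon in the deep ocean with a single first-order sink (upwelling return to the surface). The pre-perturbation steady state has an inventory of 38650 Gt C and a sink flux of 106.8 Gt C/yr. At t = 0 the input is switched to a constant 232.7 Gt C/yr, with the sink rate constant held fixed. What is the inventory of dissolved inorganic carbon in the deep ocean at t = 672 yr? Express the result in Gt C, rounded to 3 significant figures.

77100 Gt C

The sink rate constant is k = F₀/M₀ = 106.8/38650 = 0.002763 yr⁻¹.
Solving dM/dt = F₁ − kM with M(0) = M₀ gives M(t) = F₁/k + (M₀ − F₁/k)·e^(−kt).
F₁/k = 232.7/0.002763 = 84212 Gt C; kt = 0.002763 × 672 = 1.857, e^(−kt) = 0.1562.
M(672) = 84212 + (38650 − 84212) × 0.1562 = 84212 − 7115 = 77097 Gt C.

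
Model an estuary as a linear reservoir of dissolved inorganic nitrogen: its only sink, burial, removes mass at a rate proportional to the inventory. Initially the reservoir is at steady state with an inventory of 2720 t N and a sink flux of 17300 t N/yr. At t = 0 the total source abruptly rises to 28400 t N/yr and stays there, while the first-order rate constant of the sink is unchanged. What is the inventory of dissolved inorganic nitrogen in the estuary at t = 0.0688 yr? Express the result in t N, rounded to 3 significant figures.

Residence time τ = M₀/F₀ = 0.1572 yr. The eventual steady state is M_∞ = M₀·(F₁/F₀) = 2720 × 28400/17300 = 4465.2 t N.
The anomaly ΔM(t) = M(t) − M_∞ decays as ΔM₀·e^(−t/τ) with ΔM₀ = 2720 − 4465.2 = −1745 t N.
At t = 0.0688 yr, e^(−t/τ) = e^(−0.4376) = 0.6456, so ΔM = −1127 t N and M = 4465.2 − 1127 = 3338.5 t N.

3340 t N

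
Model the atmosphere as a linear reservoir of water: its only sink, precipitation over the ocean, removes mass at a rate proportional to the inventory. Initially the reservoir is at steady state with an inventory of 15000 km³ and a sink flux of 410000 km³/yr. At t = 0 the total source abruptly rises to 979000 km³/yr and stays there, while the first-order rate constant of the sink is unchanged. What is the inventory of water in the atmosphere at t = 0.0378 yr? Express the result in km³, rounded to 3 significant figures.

The sink rate constant is k = F₀/M₀ = 410000/15000 = 27.33 yr⁻¹.
Solving dM/dt = F₁ − kM with M(0) = M₀ gives M(t) = F₁/k + (M₀ − F₁/k)·e^(−kt).
F₁/k = 979000/27.33 = 35817 km³; kt = 27.33 × 0.0378 = 1.033, e^(−kt) = 0.3559.
M(0.0378) = 35817 + (15000 − 35817) × 0.3559 = 35817 − 7408 = 28409 km³.

28400 km³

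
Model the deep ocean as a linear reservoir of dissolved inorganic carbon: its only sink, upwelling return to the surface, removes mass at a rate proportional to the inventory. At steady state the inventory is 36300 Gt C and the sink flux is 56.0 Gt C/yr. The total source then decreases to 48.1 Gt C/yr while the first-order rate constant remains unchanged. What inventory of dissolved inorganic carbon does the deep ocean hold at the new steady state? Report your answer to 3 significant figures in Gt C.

Rate constant k = F/M = 56.0 / 36300 = 0.001543 yr⁻¹.
At the new steady state, source = k·M_new ⇒ M_new = 48.1 / 0.001543 = 31180 Gt C.
(Equivalently M_new = M × F_new/F_old = 36300 × 48.1/56.0.)

31200 Gt C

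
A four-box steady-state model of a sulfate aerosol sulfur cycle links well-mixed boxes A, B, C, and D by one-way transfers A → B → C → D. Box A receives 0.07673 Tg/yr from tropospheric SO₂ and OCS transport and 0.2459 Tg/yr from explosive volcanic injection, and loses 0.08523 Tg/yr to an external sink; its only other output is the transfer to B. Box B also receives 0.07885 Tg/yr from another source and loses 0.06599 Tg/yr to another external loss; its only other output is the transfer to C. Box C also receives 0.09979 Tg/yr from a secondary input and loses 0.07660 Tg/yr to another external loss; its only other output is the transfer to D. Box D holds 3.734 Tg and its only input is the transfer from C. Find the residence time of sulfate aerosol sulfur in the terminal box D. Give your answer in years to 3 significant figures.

13.7 yr

Box A: F(A→B) = (0.07673 + 0.2459) − 0.08523 = 0.23740 Tg/yr.
Box B: F(B→C) = (0.23740 + 0.07885) − 0.06599 = 0.25026 Tg/yr.
Box C: F(C→D) = (0.25026 + 0.09979) − 0.07660 = 0.27345 Tg/yr.
Box D throughput = its input = 0.27345 Tg/yr; τ = 3.734 / 0.27345 = 13.66 yr.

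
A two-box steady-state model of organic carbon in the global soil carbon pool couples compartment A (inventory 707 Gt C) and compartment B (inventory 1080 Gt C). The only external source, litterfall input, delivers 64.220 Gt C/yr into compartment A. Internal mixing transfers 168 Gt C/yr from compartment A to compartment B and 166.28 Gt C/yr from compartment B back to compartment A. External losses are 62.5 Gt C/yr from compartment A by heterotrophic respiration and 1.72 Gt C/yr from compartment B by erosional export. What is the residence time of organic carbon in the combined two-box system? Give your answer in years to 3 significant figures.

Treat the two boxes together as one reservoir: the mixing fluxes between them are internal recycling, so τ = ΣM / Σ(external losses).
M_total = 707 + 1080 = 1787.0 Gt C.
ΣF_external_out = 62.5 + 1.72 = 64.220 Gt C/yr.
τ = M_total / ΣF_ext = 1787.0 / 64.220 = 27.83 yr.

27.8 yr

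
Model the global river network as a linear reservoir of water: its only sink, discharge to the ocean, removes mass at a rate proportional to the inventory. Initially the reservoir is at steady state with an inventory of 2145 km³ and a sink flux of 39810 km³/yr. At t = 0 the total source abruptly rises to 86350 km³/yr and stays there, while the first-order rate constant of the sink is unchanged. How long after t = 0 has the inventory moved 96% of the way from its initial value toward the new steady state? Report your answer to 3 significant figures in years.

τ = M₀/F₀ = 2145/39810 = 0.05388 yr.
The remaining gap fraction is e^(−t/τ); 96% covered ⇒ e^(−t/τ) = 0.0400.
t = −τ ln(0.0400) = 0.05388 × 3.219 = 0.1734 yr.

0.173 yr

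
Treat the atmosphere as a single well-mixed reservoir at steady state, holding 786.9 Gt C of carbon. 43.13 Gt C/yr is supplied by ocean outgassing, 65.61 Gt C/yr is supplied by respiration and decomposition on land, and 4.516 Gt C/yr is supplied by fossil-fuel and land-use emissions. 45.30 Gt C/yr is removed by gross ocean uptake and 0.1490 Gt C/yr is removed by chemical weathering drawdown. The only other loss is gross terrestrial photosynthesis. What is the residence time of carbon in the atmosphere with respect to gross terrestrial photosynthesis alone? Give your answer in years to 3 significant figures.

At steady state ΣF_in = ΣF_out.
ΣF_in = 43.13 + 65.61 + 4.516 = 113.26 Gt C/yr.
Gross terrestrial photosynthesis flux = ΣF_in − (45.30 + 0.1490) = 113.26 − 45.45 = 67.81 Gt C/yr.
τ = M / F = 786.9 / 67.81 = 11.60 yr.

11.6 yr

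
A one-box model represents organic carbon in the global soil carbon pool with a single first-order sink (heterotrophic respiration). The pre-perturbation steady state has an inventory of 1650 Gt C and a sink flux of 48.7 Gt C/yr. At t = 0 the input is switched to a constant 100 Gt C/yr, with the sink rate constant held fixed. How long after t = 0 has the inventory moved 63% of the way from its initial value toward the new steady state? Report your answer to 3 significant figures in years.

τ = M₀/F₀ = 1650/48.7 = 33.88 yr.
The remaining gap fraction is e^(−t/τ); 63% covered ⇒ e^(−t/τ) = 0.370.
t = −τ ln(0.370) = 33.88 × 0.9943 = 33.69 yr.

33.7 yr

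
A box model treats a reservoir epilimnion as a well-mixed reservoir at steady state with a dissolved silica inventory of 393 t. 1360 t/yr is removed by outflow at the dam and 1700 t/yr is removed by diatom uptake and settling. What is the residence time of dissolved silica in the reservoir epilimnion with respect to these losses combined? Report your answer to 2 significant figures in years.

Total removal = 1360 + 1700 = 3060.0 t/yr.
τ = M / ΣF_out = 393 / 3060.0 = 0.1284 yr.

0.13 yr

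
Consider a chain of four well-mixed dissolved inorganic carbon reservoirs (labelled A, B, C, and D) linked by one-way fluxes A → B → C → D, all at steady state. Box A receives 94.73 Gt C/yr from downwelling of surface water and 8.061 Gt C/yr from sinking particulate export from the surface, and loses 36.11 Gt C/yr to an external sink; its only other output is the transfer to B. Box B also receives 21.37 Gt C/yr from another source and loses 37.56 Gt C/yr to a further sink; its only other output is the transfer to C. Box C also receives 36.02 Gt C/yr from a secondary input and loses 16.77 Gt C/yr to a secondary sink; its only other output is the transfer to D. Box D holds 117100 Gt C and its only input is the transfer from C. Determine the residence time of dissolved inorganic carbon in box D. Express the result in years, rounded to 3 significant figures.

1680 yr

Box A: F(A→B) = (94.73 + 8.061) − 36.11 = 66.681 Gt C/yr.
Box B: F(B→C) = (66.681 + 21.37) − 37.56 = 50.491 Gt C/yr.
Box C: F(C→D) = (50.491 + 36.02) − 16.77 = 69.741 Gt C/yr.
Box D throughput = its input = 69.741 Gt C/yr; τ = 117100 / 69.741 = 1679 yr.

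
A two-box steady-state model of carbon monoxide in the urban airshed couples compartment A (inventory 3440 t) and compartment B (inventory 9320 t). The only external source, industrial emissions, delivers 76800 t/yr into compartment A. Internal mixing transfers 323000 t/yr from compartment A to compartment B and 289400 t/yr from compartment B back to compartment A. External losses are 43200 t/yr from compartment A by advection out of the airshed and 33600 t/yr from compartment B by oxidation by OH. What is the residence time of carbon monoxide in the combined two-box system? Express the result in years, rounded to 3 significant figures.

0.166 yr

Residence time in the combined system uses the total inventory and the total *external* removal — internal exchanges between the two boxes cancel.
M_total = 3440 + 9320 = 12760 t.
ΣF_external_out = 43200 + 33600 = 76800 t/yr.
τ = M_total / ΣF_ext = 12760 / 76800 = 0.1661 yr.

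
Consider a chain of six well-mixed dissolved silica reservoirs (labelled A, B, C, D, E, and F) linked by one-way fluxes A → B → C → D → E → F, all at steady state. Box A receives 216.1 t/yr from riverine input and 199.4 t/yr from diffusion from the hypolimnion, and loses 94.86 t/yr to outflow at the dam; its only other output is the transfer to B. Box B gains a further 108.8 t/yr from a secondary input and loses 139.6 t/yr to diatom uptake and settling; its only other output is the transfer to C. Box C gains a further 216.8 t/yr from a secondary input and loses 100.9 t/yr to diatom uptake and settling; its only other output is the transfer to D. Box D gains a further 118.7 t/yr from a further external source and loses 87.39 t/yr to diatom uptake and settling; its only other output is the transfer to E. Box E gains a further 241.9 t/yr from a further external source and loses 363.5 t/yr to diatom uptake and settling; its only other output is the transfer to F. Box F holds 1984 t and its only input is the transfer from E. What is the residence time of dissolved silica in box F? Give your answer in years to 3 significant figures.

Box A: F(A→B) = (216.1 + 199.4) − 94.86 = 320.64 t/yr.
Box B: F(B→C) = (320.64 + 108.8) − 139.6 = 289.84 t/yr.
Box C: F(C→D) = (289.84 + 216.8) − 100.9 = 405.74 t/yr.
Box D: F(D→E) = (405.74 + 118.7) − 87.39 = 437.05 t/yr.
Box E: F(E→F) = (437.05 + 241.9) − 363.5 = 315.45 t/yr.
Box F throughput = its input = 315.45 t/yr; τ = 1984 / 315.45 = 6.289 yr.

6.29 yr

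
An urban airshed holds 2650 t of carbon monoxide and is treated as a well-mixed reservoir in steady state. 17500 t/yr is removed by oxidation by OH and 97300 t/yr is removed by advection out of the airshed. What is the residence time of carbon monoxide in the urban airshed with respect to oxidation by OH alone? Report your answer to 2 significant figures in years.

Residence time with respect to a single sink: τ = M / F_sink.
τ = 2650 / 17500 = 0.1514 yr.

0.15 yr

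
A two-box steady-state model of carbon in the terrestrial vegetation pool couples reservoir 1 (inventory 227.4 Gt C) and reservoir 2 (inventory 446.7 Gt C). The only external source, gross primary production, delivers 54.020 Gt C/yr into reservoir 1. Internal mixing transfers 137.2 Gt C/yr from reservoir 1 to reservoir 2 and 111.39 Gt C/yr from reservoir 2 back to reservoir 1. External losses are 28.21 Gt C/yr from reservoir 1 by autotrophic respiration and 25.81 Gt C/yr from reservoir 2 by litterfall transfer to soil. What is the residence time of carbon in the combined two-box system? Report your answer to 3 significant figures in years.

12.5 yr

Treat the two boxes together as one reservoir: the mixing fluxes between them are internal recycling, so τ = ΣM / Σ(external losses).
M_total = 227.4 + 446.7 = 674.10 Gt C.
ΣF_external_out = 28.21 + 25.81 = 54.020 Gt C/yr.
τ = M_total / ΣF_ext = 674.10 / 54.020 = 12.48 yr.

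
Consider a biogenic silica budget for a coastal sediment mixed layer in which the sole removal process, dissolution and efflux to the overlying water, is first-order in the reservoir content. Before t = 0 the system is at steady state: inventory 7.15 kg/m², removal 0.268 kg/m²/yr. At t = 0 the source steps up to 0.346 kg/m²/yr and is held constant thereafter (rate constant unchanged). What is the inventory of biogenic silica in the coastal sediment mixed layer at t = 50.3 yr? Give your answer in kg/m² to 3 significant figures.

The sink rate constant is k = F₀/M₀ = 0.268/7.15 = 0.03748 yr⁻¹.
Solving dM/dt = F₁ − kM with M(0) = M₀ gives M(t) = F₁/k + (M₀ − F₁/k)·e^(−kt).
F₁/k = 0.346/0.03748 = 9.2310 kg/m²; kt = 0.03748 × 50.3 = 1.885, e^(−kt) = 0.1518.
M(50.3) = 9.2310 + (7.15 − 9.2310) × 0.1518 = 9.2310 − 0.3158 = 8.9151 kg/m².

8.92 kg/m²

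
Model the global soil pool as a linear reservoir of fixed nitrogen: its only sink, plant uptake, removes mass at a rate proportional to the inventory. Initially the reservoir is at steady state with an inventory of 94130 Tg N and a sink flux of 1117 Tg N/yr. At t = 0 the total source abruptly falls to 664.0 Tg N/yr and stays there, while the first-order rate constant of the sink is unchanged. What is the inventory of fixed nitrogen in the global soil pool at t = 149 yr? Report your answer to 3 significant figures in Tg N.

τ = M₀/F₀ = 94130/1117 = 84.27 yr; rate constant k = 1/τ.
New steady state M_∞ = F₁/k = F₁·τ = 664.0 × 84.27 = 55956 Tg N.
M(t) = M_∞ + (M₀ − M_∞)·e^(−t/τ); t/τ = 149/84.27 = 1.768, so e^(−t/τ) = 0.1707.
M(t) = 55956 + 38170 × 0.1707 = 62470 Tg N.

62500 Tg N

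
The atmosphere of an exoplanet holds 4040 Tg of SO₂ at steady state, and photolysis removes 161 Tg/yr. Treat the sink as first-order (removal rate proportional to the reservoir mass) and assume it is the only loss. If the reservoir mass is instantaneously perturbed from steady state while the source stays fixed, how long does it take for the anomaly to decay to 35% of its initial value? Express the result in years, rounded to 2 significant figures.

26 yr

For a linear reservoir the anomaly decays as exp(−t/τ) with τ = M/F = 4040/161 = 25.09 yr.
exp(−t/τ) = 0.35 ⇒ t = −τ ln(0.35) = 25.09 × 1.050 = 26.34 yr.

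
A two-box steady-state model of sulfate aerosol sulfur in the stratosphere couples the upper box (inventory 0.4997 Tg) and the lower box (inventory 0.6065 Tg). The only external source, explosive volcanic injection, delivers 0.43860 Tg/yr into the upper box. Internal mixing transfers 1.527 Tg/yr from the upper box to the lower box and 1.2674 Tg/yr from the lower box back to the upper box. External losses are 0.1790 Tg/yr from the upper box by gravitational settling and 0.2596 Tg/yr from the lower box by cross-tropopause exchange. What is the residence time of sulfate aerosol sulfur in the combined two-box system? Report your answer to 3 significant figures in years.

2.52 yr

Residence time in the combined system uses the total inventory and the total *external* removal — internal exchanges between the two boxes cancel.
M_total = 0.4997 + 0.6065 = 1.1062 Tg.
ΣF_external_out = 0.1790 + 0.2596 = 0.43860 Tg/yr.
τ = M_total / ΣF_ext = 1.1062 / 0.43860 = 2.522 yr.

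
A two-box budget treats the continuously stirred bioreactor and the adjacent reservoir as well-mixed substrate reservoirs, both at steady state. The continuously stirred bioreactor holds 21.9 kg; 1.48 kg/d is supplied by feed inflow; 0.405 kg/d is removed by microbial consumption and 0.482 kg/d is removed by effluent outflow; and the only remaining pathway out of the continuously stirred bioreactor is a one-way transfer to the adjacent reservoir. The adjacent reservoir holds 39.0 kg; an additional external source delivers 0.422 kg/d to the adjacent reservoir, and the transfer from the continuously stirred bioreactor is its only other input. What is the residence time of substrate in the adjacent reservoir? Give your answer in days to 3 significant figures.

Balance the continuously stirred bioreactor: ΣF_in = 1.4800 kg/d.
Transfer to the adjacent reservoir = ΣF_in − (0.405 + 0.482) = 0.59300 kg/d.
Total input to the adjacent reservoir = 0.59300 + 0.422 = 1.0150 kg/d; at steady state this equals its total output.
τ = M / F = 39.0 / 1.0150 = 38.42 d.

38.4 d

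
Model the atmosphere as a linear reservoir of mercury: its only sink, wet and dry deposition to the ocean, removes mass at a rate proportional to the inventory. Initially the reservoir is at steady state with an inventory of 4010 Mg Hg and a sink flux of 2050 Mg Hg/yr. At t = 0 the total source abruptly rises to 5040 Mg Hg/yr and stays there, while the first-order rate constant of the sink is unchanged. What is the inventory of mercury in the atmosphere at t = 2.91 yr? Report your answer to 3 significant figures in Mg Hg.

8540 Mg Hg

τ = M₀/F₀ = 4010/2050 = 1.956 yr; rate constant k = 1/τ.
New steady state M_∞ = F₁/k = F₁·τ = 5040 × 1.956 = 9858.7 Mg Hg.
M(t) = M_∞ + (M₀ − M_∞)·e^(−t/τ); t/τ = 2.91/1.956 = 1.488, so e^(−t/τ) = 0.2259.
M(t) = 9858.7 − 5849 × 0.2259 = 8537.5 Mg Hg.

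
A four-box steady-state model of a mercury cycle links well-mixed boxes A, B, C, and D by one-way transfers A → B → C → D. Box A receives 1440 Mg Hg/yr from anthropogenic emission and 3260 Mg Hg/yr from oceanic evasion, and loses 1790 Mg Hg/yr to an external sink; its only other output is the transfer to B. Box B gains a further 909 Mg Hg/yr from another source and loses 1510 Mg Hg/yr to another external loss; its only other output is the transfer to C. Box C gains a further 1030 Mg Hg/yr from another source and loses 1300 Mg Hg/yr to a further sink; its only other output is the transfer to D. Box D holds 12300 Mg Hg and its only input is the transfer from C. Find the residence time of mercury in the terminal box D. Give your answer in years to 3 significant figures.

Box A: F(A→B) = (1440 + 3260) − 1790 = 2910.0 Mg Hg/yr.
Box B: F(B→C) = (2910.0 + 909) − 1510 = 2309.0 Mg Hg/yr.
Box C: F(C→D) = (2309.0 + 1030) − 1300 = 2039.0 Mg Hg/yr.
Box D throughput = its input = 2039.0 Mg Hg/yr; τ = 12300 / 2039.0 = 6.032 yr.

6.03 yr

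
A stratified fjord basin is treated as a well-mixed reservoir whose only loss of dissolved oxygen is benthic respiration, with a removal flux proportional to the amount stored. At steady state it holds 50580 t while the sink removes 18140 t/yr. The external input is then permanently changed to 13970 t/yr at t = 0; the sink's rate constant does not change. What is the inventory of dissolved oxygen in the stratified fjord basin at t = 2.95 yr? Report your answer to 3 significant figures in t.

Residence time τ = M₀/F₀ = 2.788 yr. The eventual steady state is M_∞ = M₀·(F₁/F₀) = 50580 × 13970/18140 = 38953 t.
The anomaly ΔM(t) = M(t) − M_∞ decays as ΔM₀·e^(−t/τ) with ΔM₀ = 50580 − 38953 = 11630 t.
At t = 2.95 yr, e^(−t/τ) = e^(−1.058) = 0.3472, so ΔM = 4036 t and M = 38953 + 4036 = 42989 t.

43000 t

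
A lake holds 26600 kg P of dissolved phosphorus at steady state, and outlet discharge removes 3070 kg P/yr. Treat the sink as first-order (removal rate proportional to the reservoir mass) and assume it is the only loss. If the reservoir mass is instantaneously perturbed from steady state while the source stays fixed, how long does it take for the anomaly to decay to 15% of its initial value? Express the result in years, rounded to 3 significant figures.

16.4 yr

For a linear reservoir the anomaly decays as exp(−t/τ) with τ = M/F = 26600/3070 = 8.664 yr.
exp(−t/τ) = 0.15 ⇒ t = −τ ln(0.15) = 8.664 × 1.897 = 16.44 yr.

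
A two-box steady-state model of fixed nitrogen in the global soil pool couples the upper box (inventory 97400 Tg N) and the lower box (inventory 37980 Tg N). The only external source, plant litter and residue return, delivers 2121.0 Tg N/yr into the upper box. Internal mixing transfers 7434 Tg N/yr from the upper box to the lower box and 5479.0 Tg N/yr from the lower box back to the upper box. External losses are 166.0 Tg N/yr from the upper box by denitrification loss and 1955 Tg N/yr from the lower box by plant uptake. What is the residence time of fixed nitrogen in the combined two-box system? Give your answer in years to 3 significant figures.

Residence time in the combined system uses the total inventory and the total *external* removal — internal exchanges between the two boxes cancel.
M_total = 97400 + 37980 = 135380 Tg N.
ΣF_external_out = 166.0 + 1955 = 2121.0 Tg N/yr.
τ = M_total / ΣF_ext = 135380 / 2121.0 = 63.83 yr.

63.8 yr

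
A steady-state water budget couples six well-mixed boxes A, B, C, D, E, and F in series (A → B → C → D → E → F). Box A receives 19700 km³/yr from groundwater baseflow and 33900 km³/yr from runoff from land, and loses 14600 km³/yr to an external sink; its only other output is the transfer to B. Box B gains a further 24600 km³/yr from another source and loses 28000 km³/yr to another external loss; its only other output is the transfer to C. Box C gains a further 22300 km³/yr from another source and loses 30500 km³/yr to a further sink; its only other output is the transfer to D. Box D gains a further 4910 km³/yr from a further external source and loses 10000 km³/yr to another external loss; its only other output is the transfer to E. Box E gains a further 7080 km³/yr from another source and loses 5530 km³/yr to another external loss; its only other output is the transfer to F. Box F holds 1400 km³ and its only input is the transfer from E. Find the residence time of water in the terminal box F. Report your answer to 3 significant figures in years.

0.0587 yr

Box A: F(A→B) = (19700 + 33900) − 14600 = 39000 km³/yr.
Box B: F(B→C) = (39000 + 24600) − 28000 = 35600 km³/yr.
Box C: F(C→D) = (35600 + 22300) − 30500 = 27400 km³/yr.
Box D: F(D→E) = (27400 + 4910) − 10000 = 22310 km³/yr.
Box E: F(E→F) = (22310 + 7080) − 5530 = 23860 km³/yr.
Box F throughput = its input = 23860 km³/yr; τ = 1400 / 23860 = 0.05868 yr.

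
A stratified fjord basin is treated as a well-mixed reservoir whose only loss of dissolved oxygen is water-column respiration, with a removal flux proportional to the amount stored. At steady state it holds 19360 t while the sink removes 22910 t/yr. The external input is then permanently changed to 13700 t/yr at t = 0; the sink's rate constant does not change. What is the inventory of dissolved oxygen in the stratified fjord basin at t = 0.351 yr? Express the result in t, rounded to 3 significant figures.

16700 t

Residence time τ = M₀/F₀ = 0.8450 yr. The eventual steady state is M_∞ = M₀·(F₁/F₀) = 19360 × 13700/22910 = 11577 t.
The anomaly ΔM(t) = M(t) − M_∞ decays as ΔM₀·e^(−t/τ) with ΔM₀ = 19360 − 11577 = 7783 t.
At t = 0.351 yr, e^(−t/τ) = e^(−0.4154) = 0.6601, so ΔM = 5137 t and M = 11577 + 5137 = 16715 t.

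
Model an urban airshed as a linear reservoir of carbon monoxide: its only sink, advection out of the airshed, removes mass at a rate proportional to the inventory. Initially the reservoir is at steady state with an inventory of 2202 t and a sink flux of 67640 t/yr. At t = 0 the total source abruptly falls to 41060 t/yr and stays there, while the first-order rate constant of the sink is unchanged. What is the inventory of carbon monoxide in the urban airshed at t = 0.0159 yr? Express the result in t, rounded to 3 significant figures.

τ = M₀/F₀ = 2202/67640 = 0.03255 yr; rate constant k = 1/τ.
New steady state M_∞ = F₁/k = F₁·τ = 41060 × 0.03255 = 1336.7 t.
M(t) = M_∞ + (M₀ − M_∞)·e^(−t/τ); t/τ = 0.0159/0.03255 = 0.4884, so e^(−t/τ) = 0.6136.
M(t) = 1336.7 + 865.3 × 0.6136 = 1867.6 t.

1870 t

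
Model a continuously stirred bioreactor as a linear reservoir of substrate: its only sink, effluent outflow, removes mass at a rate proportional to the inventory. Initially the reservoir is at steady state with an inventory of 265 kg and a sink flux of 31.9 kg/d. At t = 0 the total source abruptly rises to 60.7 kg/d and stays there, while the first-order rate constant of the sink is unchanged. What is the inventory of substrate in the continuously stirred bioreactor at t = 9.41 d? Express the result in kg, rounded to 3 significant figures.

427 kg

τ = M₀/F₀ = 265/31.9 = 8.307 d; rate constant k = 1/τ.
New steady state M_∞ = F₁/k = F₁·τ = 60.7 × 8.307 = 504.25 kg.
M(t) = M_∞ + (M₀ − M_∞)·e^(−t/τ); t/τ = 9.41/8.307 = 1.133, so e^(−t/τ) = 0.3221.
M(t) = 504.25 − 239.2 × 0.3221 = 427.18 kg.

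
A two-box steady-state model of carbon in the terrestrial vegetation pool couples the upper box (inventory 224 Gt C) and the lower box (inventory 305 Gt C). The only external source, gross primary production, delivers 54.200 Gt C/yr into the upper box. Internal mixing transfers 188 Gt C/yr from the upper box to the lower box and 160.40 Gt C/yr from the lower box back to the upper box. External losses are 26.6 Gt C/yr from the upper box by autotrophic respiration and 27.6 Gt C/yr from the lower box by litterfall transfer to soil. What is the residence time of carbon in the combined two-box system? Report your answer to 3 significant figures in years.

Treat the two boxes together as one reservoir: the mixing fluxes between them are internal recycling, so τ = ΣM / Σ(external losses).
M_total = 224 + 305 = 529.00 Gt C.
ΣF_external_out = 26.6 + 27.6 = 54.200 Gt C/yr.
τ = M_total / ΣF_ext = 529.00 / 54.200 = 9.760 yr.

9.76 yr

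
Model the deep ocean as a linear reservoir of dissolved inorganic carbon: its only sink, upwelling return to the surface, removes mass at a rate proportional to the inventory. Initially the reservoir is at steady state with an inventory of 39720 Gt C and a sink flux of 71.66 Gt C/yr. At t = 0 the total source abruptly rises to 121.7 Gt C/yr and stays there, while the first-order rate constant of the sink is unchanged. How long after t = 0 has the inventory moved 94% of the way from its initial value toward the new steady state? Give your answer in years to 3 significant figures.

τ = M₀/F₀ = 39720/71.66 = 554.3 yr.
The remaining gap fraction is e^(−t/τ); 94% covered ⇒ e^(−t/τ) = 0.0600.
t = −τ ln(0.0600) = 554.3 × 2.813 = 1559 yr.

1560 yr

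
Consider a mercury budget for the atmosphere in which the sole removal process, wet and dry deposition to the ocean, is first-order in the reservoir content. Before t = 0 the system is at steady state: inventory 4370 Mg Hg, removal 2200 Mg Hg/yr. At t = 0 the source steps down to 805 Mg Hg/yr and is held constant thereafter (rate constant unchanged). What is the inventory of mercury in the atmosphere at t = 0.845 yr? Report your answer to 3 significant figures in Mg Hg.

The sink rate constant is k = F₀/M₀ = 2200/4370 = 0.5034 yr⁻¹.
Solving dM/dt = F₁ − kM with M(0) = M₀ gives M(t) = F₁/k + (M₀ − F₁/k)·e^(−kt).
F₁/k = 805/0.5034 = 1599.0 Mg Hg; kt = 0.5034 × 0.845 = 0.4254, e^(−kt) = 0.6535.
M(0.845) = 1599.0 + (4370 − 1599.0) × 0.6535 = 1599.0 + 1811 = 3409.9 Mg Hg.

3410 Mg Hg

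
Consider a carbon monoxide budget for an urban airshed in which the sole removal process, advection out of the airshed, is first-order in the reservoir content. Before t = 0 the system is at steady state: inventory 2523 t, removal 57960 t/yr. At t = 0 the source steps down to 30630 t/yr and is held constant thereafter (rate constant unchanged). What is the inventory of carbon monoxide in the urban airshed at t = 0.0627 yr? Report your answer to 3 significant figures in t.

Residence time τ = M₀/F₀ = 0.04353 yr. The eventual steady state is M_∞ = M₀·(F₁/F₀) = 2523 × 30630/57960 = 1333.3 t.
The anomaly ΔM(t) = M(t) − M_∞ decays as ΔM₀·e^(−t/τ) with ΔM₀ = 2523 − 1333.3 = 1190 t.
At t = 0.0627 yr, e^(−t/τ) = e^(−1.440) = 0.2368, so ΔM = 281.8 t and M = 1333.3 + 281.8 = 1615.1 t.

1620 t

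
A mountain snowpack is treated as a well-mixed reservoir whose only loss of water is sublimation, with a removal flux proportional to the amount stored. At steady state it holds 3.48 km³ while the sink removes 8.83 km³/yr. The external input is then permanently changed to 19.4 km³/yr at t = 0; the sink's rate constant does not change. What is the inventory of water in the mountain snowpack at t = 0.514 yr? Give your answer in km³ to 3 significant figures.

6.52 km³

τ = M₀/F₀ = 3.48/8.83 = 0.3941 yr; rate constant k = 1/τ.
New steady state M_∞ = F₁/k = F₁·τ = 19.4 × 0.3941 = 7.6458 km³.
M(t) = M_∞ + (M₀ − M_∞)·e^(−t/τ); t/τ = 0.514/0.3941 = 1.304, so e^(−t/τ) = 0.2714.
M(t) = 7.6458 − 4.166 × 0.2714 = 6.5152 km³.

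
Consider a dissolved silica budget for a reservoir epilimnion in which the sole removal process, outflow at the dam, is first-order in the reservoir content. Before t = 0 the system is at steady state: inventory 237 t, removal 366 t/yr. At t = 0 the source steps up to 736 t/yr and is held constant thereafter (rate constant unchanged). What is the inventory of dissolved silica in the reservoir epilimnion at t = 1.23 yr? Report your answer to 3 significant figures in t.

The sink rate constant is k = F₀/M₀ = 366/237 = 1.544 yr⁻¹.
Solving dM/dt = F₁ − kM with M(0) = M₀ gives M(t) = F₁/k + (M₀ − F₁/k)·e^(−kt).
F₁/k = 736/1.544 = 476.59 t; kt = 1.544 × 1.23 = 1.899, e^(−kt) = 0.1496.
M(1.23) = 476.59 + (237 − 476.59) × 0.1496 = 476.59 − 35.85 = 440.74 t.

441 t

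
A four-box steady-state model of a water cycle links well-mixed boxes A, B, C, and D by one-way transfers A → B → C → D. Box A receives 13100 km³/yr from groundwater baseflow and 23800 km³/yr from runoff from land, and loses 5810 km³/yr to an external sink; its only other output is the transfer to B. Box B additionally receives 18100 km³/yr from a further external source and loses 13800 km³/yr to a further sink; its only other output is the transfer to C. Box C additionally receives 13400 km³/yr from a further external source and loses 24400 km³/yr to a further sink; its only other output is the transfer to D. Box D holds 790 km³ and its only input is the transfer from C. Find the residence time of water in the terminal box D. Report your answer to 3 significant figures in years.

0.0324 yr

Box A: F(A→B) = (13100 + 23800) − 5810 = 31090 km³/yr.
Box B: F(B→C) = (31090 + 18100) − 13800 = 35390 km³/yr.
Box C: F(C→D) = (35390 + 13400) − 24400 = 24390 km³/yr.
Box D throughput = its input = 24390 km³/yr; τ = 790 / 24390 = 0.03239 yr.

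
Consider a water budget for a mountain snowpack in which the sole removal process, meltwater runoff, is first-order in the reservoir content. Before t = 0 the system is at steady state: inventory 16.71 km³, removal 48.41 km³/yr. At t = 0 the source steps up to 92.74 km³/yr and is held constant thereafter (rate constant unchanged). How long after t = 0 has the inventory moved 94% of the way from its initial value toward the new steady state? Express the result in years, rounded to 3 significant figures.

τ = M₀/F₀ = 16.71/48.41 = 0.3452 yr.
The remaining gap fraction is e^(−t/τ); 94% covered ⇒ e^(−t/τ) = 0.0600.
t = −τ ln(0.0600) = 0.3452 × 2.813 = 0.9711 yr.

0.971 yr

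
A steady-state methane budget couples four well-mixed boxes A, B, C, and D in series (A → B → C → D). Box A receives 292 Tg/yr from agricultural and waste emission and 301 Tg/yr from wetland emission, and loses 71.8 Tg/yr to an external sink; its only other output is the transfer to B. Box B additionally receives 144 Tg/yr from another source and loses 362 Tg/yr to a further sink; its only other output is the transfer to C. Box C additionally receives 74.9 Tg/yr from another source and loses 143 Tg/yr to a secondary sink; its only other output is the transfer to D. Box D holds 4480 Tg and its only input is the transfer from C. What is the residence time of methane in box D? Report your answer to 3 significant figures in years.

19.1 yr

Box A: F(A→B) = (292 + 301) − 71.8 = 521.20 Tg/yr.
Box B: F(B→C) = (521.20 + 144) − 362 = 303.20 Tg/yr.
Box C: F(C→D) = (303.20 + 74.9) − 143 = 235.10 Tg/yr.
Box D throughput = its input = 235.10 Tg/yr; τ = 4480 / 235.10 = 19.06 yr.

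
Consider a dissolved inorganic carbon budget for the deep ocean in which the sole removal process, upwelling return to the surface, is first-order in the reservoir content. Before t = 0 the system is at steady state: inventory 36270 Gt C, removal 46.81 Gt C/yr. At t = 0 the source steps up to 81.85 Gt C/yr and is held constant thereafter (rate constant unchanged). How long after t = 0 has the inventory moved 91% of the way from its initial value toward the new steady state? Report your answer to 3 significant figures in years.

1870 yr

τ = M₀/F₀ = 36270/46.81 = 774.8 yr.
The remaining gap fraction is e^(−t/τ); 91% covered ⇒ e^(−t/τ) = 0.0900.
t = −τ ln(0.0900) = 774.8 × 2.408 = 1866 yr.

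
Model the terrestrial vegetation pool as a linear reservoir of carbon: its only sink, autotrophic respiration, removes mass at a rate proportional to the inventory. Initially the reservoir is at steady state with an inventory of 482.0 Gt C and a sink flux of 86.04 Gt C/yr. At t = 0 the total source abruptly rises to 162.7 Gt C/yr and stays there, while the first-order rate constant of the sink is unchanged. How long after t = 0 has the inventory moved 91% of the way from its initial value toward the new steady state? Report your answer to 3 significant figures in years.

τ = M₀/F₀ = 482.0/86.04 = 5.602 yr.
The remaining gap fraction is e^(−t/τ); 91% covered ⇒ e^(−t/τ) = 0.0900.
t = −τ ln(0.0900) = 5.602 × 2.408 = 13.49 yr.

13.5 yr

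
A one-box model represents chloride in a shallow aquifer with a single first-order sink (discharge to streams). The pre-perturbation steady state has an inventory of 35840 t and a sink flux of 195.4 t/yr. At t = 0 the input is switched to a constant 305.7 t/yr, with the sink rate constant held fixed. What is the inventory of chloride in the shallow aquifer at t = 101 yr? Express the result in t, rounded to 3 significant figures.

The sink rate constant is k = F₀/M₀ = 195.4/35840 = 0.005452 yr⁻¹.
Solving dM/dt = F₁ − kM with M(0) = M₀ gives M(t) = F₁/k + (M₀ − F₁/k)·e^(−kt).
F₁/k = 305.7/0.005452 = 56071 t; kt = 0.005452 × 101 = 0.5507, e^(−kt) = 0.5766.
M(101) = 56071 + (35840 − 56071) × 0.5766 = 56071 − 11660 = 44406 t.

44400 t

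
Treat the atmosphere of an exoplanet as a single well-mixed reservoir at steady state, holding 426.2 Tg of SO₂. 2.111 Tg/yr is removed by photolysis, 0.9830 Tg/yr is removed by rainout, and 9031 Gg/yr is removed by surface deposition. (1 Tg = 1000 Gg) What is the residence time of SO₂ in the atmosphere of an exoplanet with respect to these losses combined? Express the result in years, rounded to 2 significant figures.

Convert the surface deposition flux: 9031 Gg/yr = 9.031 Tg/yr.
Total removal = 2.111 + 0.9830 + 9.031 = 12.125 Tg/yr.
τ = M / ΣF_out = 426.2 / 12.125 = 35.15 yr.

35 yr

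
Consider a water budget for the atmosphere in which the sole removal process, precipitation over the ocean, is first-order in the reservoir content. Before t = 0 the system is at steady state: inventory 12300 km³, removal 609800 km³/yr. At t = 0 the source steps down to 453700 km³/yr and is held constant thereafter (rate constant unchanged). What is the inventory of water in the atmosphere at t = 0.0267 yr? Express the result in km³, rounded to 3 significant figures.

τ = M₀/F₀ = 12300/609800 = 0.02017 yr; rate constant k = 1/τ.
New steady state M_∞ = F₁/k = F₁·τ = 453700 × 0.02017 = 9151.4 km³.
M(t) = M_∞ + (M₀ − M_∞)·e^(−t/τ); t/τ = 0.0267/0.02017 = 1.324, so e^(−t/τ) = 0.2661.
M(t) = 9151.4 + 3149 × 0.2661 = 9989.4 km³.

9990 km³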